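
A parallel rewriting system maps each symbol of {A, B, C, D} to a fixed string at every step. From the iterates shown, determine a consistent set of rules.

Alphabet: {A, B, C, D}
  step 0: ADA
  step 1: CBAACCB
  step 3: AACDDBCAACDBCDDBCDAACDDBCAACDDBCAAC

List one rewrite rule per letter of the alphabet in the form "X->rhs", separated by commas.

  step 0 ⇒ step 1: ADA ⇒ CB·AAC·CB
    A ↦ CB
    D ↦ AAC
    B ↦ D  (constrained at step 1)
    C ↦ DBC  (constrained at step 1)

A->CB, B->D, C->DBC, D->AAC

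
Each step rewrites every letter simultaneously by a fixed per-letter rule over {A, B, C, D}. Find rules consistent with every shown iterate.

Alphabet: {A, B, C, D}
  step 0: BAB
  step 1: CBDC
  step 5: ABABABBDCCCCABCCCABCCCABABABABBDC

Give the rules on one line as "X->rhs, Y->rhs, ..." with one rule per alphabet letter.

A->BD, B->C, C->AB, D->CC

  step 0 ⇒ step 1: BAB ⇒ C·BD·C
    A ↦ BD
    B ↦ C
    C ↦ AB  (constrained at step 1)
    D ↦ CC  (constrained at step 1)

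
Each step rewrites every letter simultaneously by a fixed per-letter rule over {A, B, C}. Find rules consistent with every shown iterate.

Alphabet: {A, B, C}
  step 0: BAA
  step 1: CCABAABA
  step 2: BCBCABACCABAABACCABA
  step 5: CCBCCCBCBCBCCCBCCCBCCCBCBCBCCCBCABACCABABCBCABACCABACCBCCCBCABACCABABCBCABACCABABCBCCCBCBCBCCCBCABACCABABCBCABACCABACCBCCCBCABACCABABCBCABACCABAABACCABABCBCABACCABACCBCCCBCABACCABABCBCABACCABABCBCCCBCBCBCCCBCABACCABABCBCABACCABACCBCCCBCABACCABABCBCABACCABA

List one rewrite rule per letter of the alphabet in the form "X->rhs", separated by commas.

  step 1 ⇒ step 2: CCABAABA ⇒ BC·BC·ABA·CC·ABA·ABA·CC·ABA
    A ↦ ABA
    B ↦ CC
    C ↦ BC

A->ABA, B->CC, C->BC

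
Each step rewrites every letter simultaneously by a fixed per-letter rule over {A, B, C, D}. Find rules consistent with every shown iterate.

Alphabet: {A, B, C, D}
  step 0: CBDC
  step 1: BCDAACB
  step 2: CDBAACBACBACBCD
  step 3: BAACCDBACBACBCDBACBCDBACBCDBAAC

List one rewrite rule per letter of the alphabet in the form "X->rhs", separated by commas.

  step 2 ⇒ step 3: CDBAACBACBACBCD ⇒ B·AAC·CD·BAC·BAC·B·CD·BAC·B·CD·BAC·B·CD·B·AAC
    A ↦ BAC
    B ↦ CD
    C ↦ B
    D ↦ AAC

A->BAC, B->CD, C->B, D->AAC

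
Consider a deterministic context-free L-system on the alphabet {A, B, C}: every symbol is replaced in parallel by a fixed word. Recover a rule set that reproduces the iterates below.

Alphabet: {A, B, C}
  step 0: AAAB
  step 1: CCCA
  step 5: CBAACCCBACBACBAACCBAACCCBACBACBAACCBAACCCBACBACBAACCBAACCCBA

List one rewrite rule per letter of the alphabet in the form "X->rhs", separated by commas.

  step 0 ⇒ step 1: AAAB ⇒ C·C·C·A
    A ↦ C
    B ↦ A
    C ↦ CBA  (constrained at step 1)

A->C, B->A, C->CBA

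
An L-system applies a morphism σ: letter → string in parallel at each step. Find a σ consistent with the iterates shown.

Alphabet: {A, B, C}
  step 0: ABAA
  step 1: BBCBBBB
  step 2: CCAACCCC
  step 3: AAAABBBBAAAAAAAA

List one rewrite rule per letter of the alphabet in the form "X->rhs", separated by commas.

  step 2 ⇒ step 3: CCAACCCC ⇒ AA·AA·BB·BB·AA·AA·AA·AA
    A ↦ BB
    C ↦ AA
  step 0 ⇒ step 1: ABAA ⇒ BB·C·BB·BB
    B ↦ C

A->BB, B->C, C->AA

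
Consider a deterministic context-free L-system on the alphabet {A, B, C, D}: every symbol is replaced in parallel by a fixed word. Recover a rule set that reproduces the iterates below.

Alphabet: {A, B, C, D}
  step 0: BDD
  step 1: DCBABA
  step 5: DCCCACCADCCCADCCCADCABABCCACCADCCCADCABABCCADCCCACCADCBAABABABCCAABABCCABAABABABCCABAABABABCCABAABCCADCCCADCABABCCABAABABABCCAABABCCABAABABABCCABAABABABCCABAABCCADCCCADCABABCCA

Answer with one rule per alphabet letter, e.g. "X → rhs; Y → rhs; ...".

  step 0 ⇒ step 1: BDD ⇒ DC·BA·BA
    B ↦ DC
    D ↦ BA
    A ↦ CCA  (constrained at step 1)
    C ↦ AB  (constrained at step 1)

A->CCA, B->DC, C->AB, D->BA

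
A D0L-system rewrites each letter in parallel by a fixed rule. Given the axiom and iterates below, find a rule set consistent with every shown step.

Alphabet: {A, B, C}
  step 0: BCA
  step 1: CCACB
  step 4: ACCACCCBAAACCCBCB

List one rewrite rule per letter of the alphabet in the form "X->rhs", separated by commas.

A->CB, B->CC, C->A

  step 0 ⇒ step 1: BCA ⇒ CC·A·CB
    A ↦ CB
    B ↦ CC
    C ↦ A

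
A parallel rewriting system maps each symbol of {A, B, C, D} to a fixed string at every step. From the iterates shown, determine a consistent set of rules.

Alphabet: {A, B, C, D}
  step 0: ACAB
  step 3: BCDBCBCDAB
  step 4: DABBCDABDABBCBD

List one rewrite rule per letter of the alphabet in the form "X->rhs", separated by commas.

A->B, B->D, C->AB, D->BC

  step 3 ⇒ step 4: BCDBCBCDAB ⇒ D·AB·BC·D·AB·D·AB·BC·B·D
    A ↦ B
    B ↦ D
    C ↦ AB
    D ↦ BC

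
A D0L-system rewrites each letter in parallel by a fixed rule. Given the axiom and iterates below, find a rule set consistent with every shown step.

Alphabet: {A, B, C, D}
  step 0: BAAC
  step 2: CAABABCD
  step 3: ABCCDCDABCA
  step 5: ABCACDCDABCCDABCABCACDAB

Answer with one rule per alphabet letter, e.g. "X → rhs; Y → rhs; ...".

A->C, B->D, C->AB, D->CA

  step 2 ⇒ step 3: CAABABCD ⇒ AB·C·C·D·C·D·AB·CA
    A ↦ C
    B ↦ D
    C ↦ AB
    D ↦ CA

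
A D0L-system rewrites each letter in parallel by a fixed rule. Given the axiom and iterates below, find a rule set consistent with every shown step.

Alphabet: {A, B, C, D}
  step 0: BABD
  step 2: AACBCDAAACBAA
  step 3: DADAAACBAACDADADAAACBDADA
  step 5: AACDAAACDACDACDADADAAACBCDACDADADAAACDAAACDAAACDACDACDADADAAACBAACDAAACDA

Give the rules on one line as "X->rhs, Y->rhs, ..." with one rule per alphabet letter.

A->DA, B->CB, C->AA, D->C

  step 2 ⇒ step 3: AACBCDAAACBAA ⇒ DA·DA·AA·CB·AA·C·DA·DA·DA·AA·CB·DA·DA
    A ↦ DA
    B ↦ CB
    C ↦ AA
    D ↦ C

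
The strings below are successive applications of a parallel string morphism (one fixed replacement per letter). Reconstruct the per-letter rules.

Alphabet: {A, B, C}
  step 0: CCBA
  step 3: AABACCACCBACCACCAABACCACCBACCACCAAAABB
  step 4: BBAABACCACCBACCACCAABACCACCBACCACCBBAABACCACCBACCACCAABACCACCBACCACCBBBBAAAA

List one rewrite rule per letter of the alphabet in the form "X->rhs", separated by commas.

A->B, B->AA, C->ACC

  step 3 ⇒ step 4: AABACCACCBACCACCAABACCACCBACCACCAAAABB ⇒ B·B·AA·B·ACC·ACC·B·ACC·ACC·AA·B·ACC·ACC·B·ACC·ACC·B·B·AA·B·ACC·ACC·B·ACC·ACC·AA·B·ACC·ACC·B·ACC·ACC·B·B·B·B·AA·AA
    A ↦ B
    B ↦ AA
    C ↦ ACC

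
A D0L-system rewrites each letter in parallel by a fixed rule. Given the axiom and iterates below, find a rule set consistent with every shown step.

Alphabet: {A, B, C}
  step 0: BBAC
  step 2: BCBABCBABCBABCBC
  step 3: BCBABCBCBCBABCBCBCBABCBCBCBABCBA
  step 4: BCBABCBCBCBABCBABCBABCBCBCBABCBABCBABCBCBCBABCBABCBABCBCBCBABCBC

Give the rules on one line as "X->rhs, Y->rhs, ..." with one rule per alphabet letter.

A->BC, B->BC, C->BA

  step 3 ⇒ step 4: BCBABCBCBCBABCBCBCBABCBCBCBABCBA ⇒ BC·BA·BC·BC·BC·BA·BC·BA·BC·BA·BC·BC·BC·BA·BC·BA·BC·BA·BC·BC·BC·BA·BC·BA·BC·BA·BC·BC·BC·BA·BC·BC
    A ↦ BC
    B ↦ BC
    C ↦ BA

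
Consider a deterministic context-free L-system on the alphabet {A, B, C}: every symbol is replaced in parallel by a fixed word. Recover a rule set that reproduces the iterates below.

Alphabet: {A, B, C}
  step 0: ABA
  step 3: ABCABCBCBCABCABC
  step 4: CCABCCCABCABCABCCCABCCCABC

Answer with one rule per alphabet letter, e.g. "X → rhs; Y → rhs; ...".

  step 3 ⇒ step 4: ABCABCBCBCABCABC ⇒ CC·A·BC·CC·A·BC·A·BC·A·BC·CC·A·BC·CC·A·BC
    A ↦ CC
    B ↦ A
    C ↦ BC

A->CC, B->A, C->BC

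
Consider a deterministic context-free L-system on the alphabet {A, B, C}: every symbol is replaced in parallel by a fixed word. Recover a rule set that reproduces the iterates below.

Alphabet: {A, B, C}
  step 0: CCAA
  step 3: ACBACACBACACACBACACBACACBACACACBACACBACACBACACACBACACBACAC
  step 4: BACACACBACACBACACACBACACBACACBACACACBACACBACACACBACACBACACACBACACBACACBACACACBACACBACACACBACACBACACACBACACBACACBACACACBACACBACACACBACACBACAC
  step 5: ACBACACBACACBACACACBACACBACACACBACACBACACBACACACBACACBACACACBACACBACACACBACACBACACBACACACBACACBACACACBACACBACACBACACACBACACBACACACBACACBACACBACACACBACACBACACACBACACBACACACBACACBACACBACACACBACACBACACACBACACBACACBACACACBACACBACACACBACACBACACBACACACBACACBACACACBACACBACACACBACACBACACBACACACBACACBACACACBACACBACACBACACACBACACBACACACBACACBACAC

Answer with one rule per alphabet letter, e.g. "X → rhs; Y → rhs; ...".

A->BAC, B->AC, C->AC

  step 4 ⇒ step 5: BACACACBACACBACACACBACACBACACBACACACBACACBACACACBACACBACACACBACACBACACBACACACBACACBACACACBACACBACACACBACACBACACBACACACBACACBACACACBACACBACAC ⇒ AC·BAC·AC·BAC·AC·BAC·AC·AC·BAC·AC·BAC·AC·AC·BAC·AC·BAC·AC·BAC·AC·AC·BAC·AC·BAC·AC·AC·BAC·AC·BAC·AC·AC·BAC·AC·BAC·AC·BAC·AC·AC·BAC·AC·BAC·AC·AC·BAC·AC·BAC·AC·BAC·AC·AC·BAC·AC·BAC·AC·AC·BAC·AC·BAC·AC·BAC·AC·AC·BAC·AC·BAC·AC·AC·BAC·AC·BAC·AC·AC·BAC·AC·BAC·AC·BAC·AC·AC·BAC·AC·BAC·AC·AC·BAC·AC·BAC·AC·BAC·AC·AC·BAC·AC·BAC·AC·AC·BAC·AC·BAC·AC·BAC·AC·AC·BAC·AC·BAC·AC·AC·BAC·AC·BAC·AC·AC·BAC·AC·BAC·AC·BAC·AC·AC·BAC·AC·BAC·AC·AC·BAC·AC·BAC·AC·BAC·AC·AC·BAC·AC·BAC·AC·AC·BAC·AC·BAC·AC
    A ↦ BAC
    B ↦ AC
    C ↦ AC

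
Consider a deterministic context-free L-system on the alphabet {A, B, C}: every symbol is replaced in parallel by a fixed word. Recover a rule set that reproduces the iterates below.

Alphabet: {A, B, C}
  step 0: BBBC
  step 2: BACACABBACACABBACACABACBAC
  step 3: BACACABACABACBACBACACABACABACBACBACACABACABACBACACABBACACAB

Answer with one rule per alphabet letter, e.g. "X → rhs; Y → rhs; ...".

A->AC, B->BAC, C->AB

  step 2 ⇒ step 3: BACACABBACACABBACACABACBAC ⇒ BAC·AC·AB·AC·AB·AC·BAC·BAC·AC·AB·AC·AB·AC·BAC·BAC·AC·AB·AC·AB·AC·BAC·AC·AB·BAC·AC·AB
    A ↦ AC
    B ↦ BAC
    C ↦ AB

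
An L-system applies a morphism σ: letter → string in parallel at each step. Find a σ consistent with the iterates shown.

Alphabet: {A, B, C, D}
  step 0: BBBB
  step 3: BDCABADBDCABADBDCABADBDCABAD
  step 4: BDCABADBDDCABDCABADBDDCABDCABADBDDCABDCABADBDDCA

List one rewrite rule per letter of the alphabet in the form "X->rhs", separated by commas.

A->D, B->BD, C->BA, D->CA

  step 3 ⇒ step 4: BDCABADBDCABADBDCABADBDCABAD ⇒ BD·CA·BA·D·BD·D·CA·BD·CA·BA·D·BD·D·CA·BD·CA·BA·D·BD·D·CA·BD·CA·BA·D·BD·D·CA
    A ↦ D
    B ↦ BD
    C ↦ BA
    D ↦ CA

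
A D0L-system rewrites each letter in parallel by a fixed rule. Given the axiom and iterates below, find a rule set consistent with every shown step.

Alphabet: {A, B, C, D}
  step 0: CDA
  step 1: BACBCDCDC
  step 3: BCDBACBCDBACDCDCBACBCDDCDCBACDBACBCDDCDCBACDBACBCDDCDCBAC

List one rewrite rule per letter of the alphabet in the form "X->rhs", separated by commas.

  step 0 ⇒ step 1: CDA ⇒ BAC·BCD·CDC
    A ↦ CDC
    C ↦ BAC
    D ↦ BCD
    B ↦ D  (constrained at step 1)

A->CDC, B->D, C->BAC, D->BCD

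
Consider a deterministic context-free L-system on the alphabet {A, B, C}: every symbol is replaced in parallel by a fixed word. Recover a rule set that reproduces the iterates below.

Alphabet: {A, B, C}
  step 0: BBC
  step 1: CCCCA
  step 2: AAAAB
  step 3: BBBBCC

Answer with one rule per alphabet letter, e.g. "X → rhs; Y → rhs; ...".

A->B, B->CC, C->A

  step 2 ⇒ step 3: AAAAB ⇒ B·B·B·B·CC
    A ↦ B
    B ↦ CC
  step 0 ⇒ step 1: BBC ⇒ CC·CC·A
    C ↦ A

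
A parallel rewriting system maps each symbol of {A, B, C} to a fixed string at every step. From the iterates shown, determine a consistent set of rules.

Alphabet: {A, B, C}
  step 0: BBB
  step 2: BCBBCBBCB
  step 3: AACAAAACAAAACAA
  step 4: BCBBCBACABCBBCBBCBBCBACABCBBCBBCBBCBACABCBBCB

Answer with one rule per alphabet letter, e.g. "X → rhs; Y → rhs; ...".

A->BCB, B->A, C->ACA

  step 3 ⇒ step 4: AACAAAACAAAACAA ⇒ BCB·BCB·ACA·BCB·BCB·BCB·BCB·ACA·BCB·BCB·BCB·BCB·ACA·BCB·BCB
    A ↦ BCB
    C ↦ ACA
  step 2 ⇒ step 3: BCBBCBBCB ⇒ A·ACA·A·A·ACA·A·A·ACA·A
    B ↦ A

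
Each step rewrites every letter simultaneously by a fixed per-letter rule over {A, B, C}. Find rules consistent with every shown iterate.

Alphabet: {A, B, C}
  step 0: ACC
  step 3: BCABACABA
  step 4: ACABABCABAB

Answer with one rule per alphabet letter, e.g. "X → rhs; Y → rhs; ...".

  step 3 ⇒ step 4: BCABACABA ⇒ A·CA·B·A·B·CA·B·A·B
    A ↦ B
    B ↦ A
    C ↦ CA

A->B, B->A, C->CA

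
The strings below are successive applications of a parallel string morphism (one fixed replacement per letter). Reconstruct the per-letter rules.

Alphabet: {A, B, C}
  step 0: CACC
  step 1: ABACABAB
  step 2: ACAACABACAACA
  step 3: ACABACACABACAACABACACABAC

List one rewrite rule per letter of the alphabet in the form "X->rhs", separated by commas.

A->AC, B->A, C->AB

  step 2 ⇒ step 3: ACAACABACAACA ⇒ AC·AB·AC·AC·AB·AC·A·AC·AB·AC·AC·AB·AC
    A ↦ AC
    B ↦ A
    C ↦ AB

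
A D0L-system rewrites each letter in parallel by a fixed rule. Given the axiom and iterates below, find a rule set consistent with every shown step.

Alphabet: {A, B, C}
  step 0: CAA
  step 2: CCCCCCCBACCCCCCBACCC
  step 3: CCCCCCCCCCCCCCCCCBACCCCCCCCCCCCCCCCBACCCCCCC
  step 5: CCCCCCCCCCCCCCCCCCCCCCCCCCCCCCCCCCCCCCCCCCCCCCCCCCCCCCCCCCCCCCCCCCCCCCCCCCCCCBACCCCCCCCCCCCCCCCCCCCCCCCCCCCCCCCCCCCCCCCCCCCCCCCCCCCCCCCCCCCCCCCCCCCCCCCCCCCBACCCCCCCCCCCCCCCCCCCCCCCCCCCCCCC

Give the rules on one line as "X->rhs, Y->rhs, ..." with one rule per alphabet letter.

A->BAC, B->CCC, C->CC

  step 2 ⇒ step 3: CCCCCCCBACCCCCCBACCC ⇒ CC·CC·CC·CC·CC·CC·CC·CCC·BAC·CC·CC·CC·CC·CC·CC·CCC·BAC·CC·CC·CC
    A ↦ BAC
    B ↦ CCC
    C ↦ CC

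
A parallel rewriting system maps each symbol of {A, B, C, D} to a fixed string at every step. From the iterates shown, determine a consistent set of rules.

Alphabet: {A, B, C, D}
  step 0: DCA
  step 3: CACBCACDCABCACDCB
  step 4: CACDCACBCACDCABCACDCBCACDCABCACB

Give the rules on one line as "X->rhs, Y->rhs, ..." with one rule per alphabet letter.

A->CD, B->CB, C->CA, D->B

  step 3 ⇒ step 4: CACBCACDCABCACDCB ⇒ CA·CD·CA·CB·CA·CD·CA·B·CA·CD·CB·CA·CD·CA·B·CA·CB
    A ↦ CD
    B ↦ CB
    C ↦ CA
    D ↦ B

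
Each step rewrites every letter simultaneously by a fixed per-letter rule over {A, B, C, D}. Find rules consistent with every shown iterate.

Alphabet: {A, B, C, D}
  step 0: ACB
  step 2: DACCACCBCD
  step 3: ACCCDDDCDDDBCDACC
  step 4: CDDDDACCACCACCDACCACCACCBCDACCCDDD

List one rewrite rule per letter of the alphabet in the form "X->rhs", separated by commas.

  step 3 ⇒ step 4: ACCCDDDCDDDBCDACC ⇒ CD·D·D·D·ACC·ACC·ACC·D·ACC·ACC·ACC·BC·D·ACC·CD·D·D
    A ↦ CD
    B ↦ BC
    C ↦ D
    D ↦ ACC

A->CD, B->BC, C->D, D->ACC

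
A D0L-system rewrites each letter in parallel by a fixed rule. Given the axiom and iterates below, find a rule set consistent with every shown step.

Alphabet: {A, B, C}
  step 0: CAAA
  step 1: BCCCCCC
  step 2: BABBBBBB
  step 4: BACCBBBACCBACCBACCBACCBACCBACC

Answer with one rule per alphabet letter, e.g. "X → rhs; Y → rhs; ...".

A->CC, B->BA, C->B

  step 1 ⇒ step 2: BCCCCCC ⇒ BA·B·B·B·B·B·B
    B ↦ BA
    C ↦ B
  step 0 ⇒ step 1: CAAA ⇒ B·CC·CC·CC
    A ↦ CC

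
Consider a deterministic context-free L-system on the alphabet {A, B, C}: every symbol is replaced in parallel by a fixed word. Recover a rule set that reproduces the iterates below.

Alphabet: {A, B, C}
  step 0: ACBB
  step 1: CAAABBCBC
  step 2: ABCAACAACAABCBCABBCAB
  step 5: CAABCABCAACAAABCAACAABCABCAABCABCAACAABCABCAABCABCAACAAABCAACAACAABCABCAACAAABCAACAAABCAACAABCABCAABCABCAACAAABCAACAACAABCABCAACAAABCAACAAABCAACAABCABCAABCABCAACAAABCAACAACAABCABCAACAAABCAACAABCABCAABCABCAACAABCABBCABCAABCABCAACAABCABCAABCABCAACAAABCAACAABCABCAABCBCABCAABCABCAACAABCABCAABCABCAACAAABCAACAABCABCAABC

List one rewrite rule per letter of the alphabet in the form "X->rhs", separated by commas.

  step 1 ⇒ step 2: CAAABBCBC ⇒ AB·CAA·CAA·CAA·BC·BC·AB·BC·AB
    A ↦ CAA
    B ↦ BC
    C ↦ AB

A->CAA, B->BC, C->AB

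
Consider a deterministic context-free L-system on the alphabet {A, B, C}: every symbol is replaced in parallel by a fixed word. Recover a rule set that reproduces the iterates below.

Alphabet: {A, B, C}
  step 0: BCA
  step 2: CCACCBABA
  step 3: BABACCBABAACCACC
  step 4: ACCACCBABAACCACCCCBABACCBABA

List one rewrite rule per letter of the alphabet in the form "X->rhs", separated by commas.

A->CC, B->A, C->BA

  step 3 ⇒ step 4: BABACCBABAACCACC ⇒ A·CC·A·CC·BA·BA·A·CC·A·CC·CC·BA·BA·CC·BA·BA
    A ↦ CC
    B ↦ A
    C ↦ BA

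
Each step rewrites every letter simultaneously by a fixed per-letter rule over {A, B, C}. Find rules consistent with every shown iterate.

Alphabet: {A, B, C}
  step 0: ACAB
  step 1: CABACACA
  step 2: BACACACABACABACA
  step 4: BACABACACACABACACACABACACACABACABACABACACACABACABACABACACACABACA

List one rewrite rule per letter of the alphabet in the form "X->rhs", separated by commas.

  step 1 ⇒ step 2: CABACACA ⇒ BA·CA·CA·CA·BA·CA·BA·CA
    A ↦ CA
    B ↦ CA
    C ↦ BA

A->CA, B->CA, C->BA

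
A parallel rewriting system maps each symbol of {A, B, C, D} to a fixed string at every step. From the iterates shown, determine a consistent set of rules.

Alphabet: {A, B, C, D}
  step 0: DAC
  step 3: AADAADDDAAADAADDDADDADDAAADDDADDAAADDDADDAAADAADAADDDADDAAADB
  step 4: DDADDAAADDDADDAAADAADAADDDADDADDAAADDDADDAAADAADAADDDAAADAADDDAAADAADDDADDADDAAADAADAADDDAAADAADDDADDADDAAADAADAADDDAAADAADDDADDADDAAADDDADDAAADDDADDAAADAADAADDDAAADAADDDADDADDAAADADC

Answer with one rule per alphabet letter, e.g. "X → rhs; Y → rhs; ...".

  step 3 ⇒ step 4: AADAADDDAAADAADDDADDADDAAADDDADDAAADDDADDAAADAADAADDDADDAAADB ⇒ DDA·DDA·AAD·DDA·DDA·AAD·AAD·AAD·DDA·DDA·DDA·AAD·DDA·DDA·AAD·AAD·AAD·DDA·AAD·AAD·DDA·AAD·AAD·DDA·DDA·DDA·AAD·AAD·AAD·DDA·AAD·AAD·DDA·DDA·DDA·AAD·AAD·AAD·DDA·AAD·AAD·DDA·DDA·DDA·AAD·DDA·DDA·AAD·DDA·DDA·AAD·AAD·AAD·DDA·AAD·AAD·DDA·DDA·DDA·AAD·ADC
    A ↦ DDA
    B ↦ ADC
    D ↦ AAD
    C ↦ B  (constrained at step 0)

A->DDA, B->ADC, C->B, D->AAD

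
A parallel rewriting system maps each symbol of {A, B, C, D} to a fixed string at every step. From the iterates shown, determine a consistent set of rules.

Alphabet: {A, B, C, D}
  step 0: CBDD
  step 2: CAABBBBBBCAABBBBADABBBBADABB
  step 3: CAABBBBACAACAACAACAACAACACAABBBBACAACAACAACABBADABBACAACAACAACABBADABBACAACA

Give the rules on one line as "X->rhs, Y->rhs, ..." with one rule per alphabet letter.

  step 2 ⇒ step 3: CAABBBBBBCAABBBBADABBBBADABB ⇒ CAA·BB·BB·ACA·ACA·ACA·ACA·ACA·ACA·CAA·BB·BB·ACA·ACA·ACA·ACA·BB·ADA·BB·ACA·ACA·ACA·ACA·BB·ADA·BB·ACA·ACA
    A ↦ BB
    B ↦ ACA
    C ↦ CAA
    D ↦ ADA

A->BB, B->ACA, C->CAA, D->ADA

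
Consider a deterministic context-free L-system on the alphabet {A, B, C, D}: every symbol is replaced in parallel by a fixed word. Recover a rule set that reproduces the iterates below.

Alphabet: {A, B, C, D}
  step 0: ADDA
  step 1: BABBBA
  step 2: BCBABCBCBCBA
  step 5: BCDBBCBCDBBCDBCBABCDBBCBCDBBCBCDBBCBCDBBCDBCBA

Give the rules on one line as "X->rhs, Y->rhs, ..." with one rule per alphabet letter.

  step 1 ⇒ step 2: BABBBA ⇒ BC·BA·BC·BC·BC·BA
    A ↦ BA
    B ↦ BC
    C ↦ D  (constrained at step 2)
  step 0 ⇒ step 1: ADDA ⇒ BA·B·B·BA
    D ↦ B

A->BA, B->BC, C->D, D->B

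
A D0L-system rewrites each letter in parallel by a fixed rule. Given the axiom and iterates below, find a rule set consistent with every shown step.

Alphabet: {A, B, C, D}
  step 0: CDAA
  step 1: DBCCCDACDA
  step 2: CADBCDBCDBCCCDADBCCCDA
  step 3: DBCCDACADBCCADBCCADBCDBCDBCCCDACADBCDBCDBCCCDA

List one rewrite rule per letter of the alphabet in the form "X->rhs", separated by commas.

A->CDA, B->A, C->DBC, D->C

  step 2 ⇒ step 3: CADBCDBCDBCCCDADBCCCDA ⇒ DBC·CDA·C·A·DBC·C·A·DBC·C·A·DBC·DBC·DBC·C·CDA·C·A·DBC·DBC·DBC·C·CDA
    A ↦ CDA
    B ↦ A
    C ↦ DBC
    D ↦ C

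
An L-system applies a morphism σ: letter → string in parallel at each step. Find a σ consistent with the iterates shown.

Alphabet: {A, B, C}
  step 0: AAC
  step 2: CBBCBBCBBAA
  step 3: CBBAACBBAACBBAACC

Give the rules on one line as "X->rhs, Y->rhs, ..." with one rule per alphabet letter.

A->C, B->A, C->CBB

  step 2 ⇒ step 3: CBBCBBCBBAA ⇒ CBB·A·A·CBB·A·A·CBB·A·A·C·C
    A ↦ C
    B ↦ A
    C ↦ CBB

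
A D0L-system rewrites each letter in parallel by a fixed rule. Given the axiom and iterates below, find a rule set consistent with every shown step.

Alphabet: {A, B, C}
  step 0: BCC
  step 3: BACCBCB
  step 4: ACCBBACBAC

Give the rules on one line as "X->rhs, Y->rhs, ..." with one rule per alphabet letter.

  step 3 ⇒ step 4: BACCBCB ⇒ AC·C·B·B·AC·B·AC
    A ↦ C
    B ↦ AC
    C ↦ B

A->C, B->AC, C->B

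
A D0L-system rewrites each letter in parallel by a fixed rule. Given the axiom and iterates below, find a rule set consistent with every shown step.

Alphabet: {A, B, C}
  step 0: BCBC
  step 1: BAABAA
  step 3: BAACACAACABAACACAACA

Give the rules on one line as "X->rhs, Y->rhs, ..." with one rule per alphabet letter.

A->AC, B->BA, C->A

  step 0 ⇒ step 1: BCBC ⇒ BA·A·BA·A
    B ↦ BA
    C ↦ A
    A ↦ AC  (constrained at step 1)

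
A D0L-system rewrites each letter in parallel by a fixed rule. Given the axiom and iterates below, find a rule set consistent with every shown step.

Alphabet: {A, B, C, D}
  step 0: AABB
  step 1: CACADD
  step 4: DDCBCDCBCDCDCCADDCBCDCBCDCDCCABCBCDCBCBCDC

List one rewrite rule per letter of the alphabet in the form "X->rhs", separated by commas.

  step 0 ⇒ step 1: AABB ⇒ CA·CA·D·D
    A ↦ CA
    B ↦ D
    C ↦ DC  (constrained at step 1)
    D ↦ BC  (constrained at step 1)

A->CA, B->D, C->DC, D->BC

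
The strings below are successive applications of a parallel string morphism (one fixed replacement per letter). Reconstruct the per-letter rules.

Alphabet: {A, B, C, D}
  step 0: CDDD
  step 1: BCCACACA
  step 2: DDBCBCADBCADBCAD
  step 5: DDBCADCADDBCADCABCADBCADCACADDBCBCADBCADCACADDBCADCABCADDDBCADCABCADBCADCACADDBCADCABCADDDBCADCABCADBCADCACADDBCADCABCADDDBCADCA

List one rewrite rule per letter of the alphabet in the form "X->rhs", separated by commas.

  step 1 ⇒ step 2: BCCACACA ⇒ DD·BC·BC·AD·BC·AD·BC·AD
    A ↦ AD
    B ↦ DD
    C ↦ BC
  step 0 ⇒ step 1: CDDD ⇒ BC·CA·CA·CA
    D ↦ CA

A->AD, B->DD, C->BC, D->CA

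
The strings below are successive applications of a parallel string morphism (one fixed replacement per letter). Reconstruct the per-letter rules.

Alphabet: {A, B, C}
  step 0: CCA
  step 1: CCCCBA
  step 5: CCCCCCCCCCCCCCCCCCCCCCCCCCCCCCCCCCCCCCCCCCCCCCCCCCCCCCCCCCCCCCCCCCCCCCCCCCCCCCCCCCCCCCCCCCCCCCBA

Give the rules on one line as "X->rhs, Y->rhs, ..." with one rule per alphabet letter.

A->BA, B->CC, C->CC

  step 0 ⇒ step 1: CCA ⇒ CC·CC·BA
    A ↦ BA
    C ↦ CC
    B ↦ CC  (constrained at step 1)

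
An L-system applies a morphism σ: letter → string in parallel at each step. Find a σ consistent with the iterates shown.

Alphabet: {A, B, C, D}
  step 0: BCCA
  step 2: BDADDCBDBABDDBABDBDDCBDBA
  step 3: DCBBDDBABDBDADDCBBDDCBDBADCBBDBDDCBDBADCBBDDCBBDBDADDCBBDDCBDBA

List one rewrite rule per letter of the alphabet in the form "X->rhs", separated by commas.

  step 2 ⇒ step 3: BDADDCBDBABDDBABDBDDCBDBA ⇒ DCB·BD·DBA·BD·BD·AD·DCB·BD·DCB·DBA·DCB·BD·BD·DCB·DBA·DCB·BD·DCB·BD·BD·AD·DCB·BD·DCB·DBA
    A ↦ DBA
    B ↦ DCB
    C ↦ AD
    D ↦ BD

A->DBA, B->DCB, C->AD, D->BD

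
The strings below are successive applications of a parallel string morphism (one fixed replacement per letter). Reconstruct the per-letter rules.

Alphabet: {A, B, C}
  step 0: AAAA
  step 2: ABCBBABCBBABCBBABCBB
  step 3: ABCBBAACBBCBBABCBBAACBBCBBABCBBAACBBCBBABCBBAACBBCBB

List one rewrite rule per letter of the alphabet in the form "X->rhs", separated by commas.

  step 2 ⇒ step 3: ABCBBABCBBABCBBABCBB ⇒ AB·CBB·AA·CBB·CBB·AB·CBB·AA·CBB·CBB·AB·CBB·AA·CBB·CBB·AB·CBB·AA·CBB·CBB
    A ↦ AB
    B ↦ CBB
    C ↦ AA

A->AB, B->CBB, C->AA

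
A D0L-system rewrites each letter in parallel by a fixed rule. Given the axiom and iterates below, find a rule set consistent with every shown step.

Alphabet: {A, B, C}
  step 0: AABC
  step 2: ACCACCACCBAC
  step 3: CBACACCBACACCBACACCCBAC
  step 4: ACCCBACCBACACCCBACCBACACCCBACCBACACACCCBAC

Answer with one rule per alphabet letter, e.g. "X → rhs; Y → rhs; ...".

  step 3 ⇒ step 4: CBACACCBACACCBACACCCBAC ⇒ AC·C·CB·AC·CB·AC·AC·C·CB·AC·CB·AC·AC·C·CB·AC·CB·AC·AC·AC·C·CB·AC
    A ↦ CB
    B ↦ C
    C ↦ AC

A->CB, B->C, C->AC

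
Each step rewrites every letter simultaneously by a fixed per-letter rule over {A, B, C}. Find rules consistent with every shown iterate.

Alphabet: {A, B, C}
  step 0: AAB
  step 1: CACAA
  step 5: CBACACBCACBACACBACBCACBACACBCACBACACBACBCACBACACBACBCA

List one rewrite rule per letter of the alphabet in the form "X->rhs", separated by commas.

  step 0 ⇒ step 1: AAB ⇒ CA·CA·A
    A ↦ CA
    B ↦ A
    C ↦ CB  (constrained at step 1)

A->CA, B->A, C->CB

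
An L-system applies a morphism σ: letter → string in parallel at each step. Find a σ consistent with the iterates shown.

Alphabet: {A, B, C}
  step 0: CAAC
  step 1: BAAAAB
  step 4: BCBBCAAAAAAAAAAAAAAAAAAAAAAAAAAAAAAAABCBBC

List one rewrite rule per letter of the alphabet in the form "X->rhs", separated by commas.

  step 0 ⇒ step 1: CAAC ⇒ B·AA·AA·B
    A ↦ AA
    C ↦ B
    B ↦ BC  (constrained at step 1)

A->AA, B->BC, C->B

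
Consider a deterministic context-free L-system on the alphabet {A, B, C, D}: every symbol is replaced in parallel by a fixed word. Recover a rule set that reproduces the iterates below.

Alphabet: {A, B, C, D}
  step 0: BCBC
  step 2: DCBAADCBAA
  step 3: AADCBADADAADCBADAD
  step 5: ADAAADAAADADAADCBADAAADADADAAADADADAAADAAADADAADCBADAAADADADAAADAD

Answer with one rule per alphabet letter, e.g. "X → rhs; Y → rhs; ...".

A->AD, B->CB, C->D, D->AA

  step 2 ⇒ step 3: DCBAADCBAA ⇒ AA·D·CB·AD·AD·AA·D·CB·AD·AD
    A ↦ AD
    B ↦ CB
    C ↦ D
    D ↦ AA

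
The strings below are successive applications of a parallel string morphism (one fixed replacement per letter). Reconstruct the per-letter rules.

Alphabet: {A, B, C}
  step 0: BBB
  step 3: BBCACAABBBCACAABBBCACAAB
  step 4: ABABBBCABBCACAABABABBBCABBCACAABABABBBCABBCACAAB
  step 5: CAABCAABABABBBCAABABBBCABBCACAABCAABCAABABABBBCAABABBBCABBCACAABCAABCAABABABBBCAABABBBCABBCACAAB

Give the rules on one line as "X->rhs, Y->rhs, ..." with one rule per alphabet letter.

A->CA, B->AB, C->BB

  step 4 ⇒ step 5: ABABBBCABBCACAABABABBBCABBCACAABABABBBCABBCACAAB ⇒ CA·AB·CA·AB·AB·AB·BB·CA·AB·AB·BB·CA·BB·CA·CA·AB·CA·AB·CA·AB·AB·AB·BB·CA·AB·AB·BB·CA·BB·CA·CA·AB·CA·AB·CA·AB·AB·AB·BB·CA·AB·AB·BB·CA·BB·CA·CA·AB
    A ↦ CA
    B ↦ AB
    C ↦ BB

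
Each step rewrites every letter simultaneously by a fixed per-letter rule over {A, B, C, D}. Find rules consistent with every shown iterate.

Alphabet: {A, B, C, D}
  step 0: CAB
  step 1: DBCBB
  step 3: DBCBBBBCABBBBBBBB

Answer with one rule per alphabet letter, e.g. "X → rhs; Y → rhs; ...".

  step 0 ⇒ step 1: CAB ⇒ D·BC·BB
    A ↦ BC
    B ↦ BB
    C ↦ D
    D ↦ CA  (constrained at step 1)

A->BC, B->BB, C->D, D->CA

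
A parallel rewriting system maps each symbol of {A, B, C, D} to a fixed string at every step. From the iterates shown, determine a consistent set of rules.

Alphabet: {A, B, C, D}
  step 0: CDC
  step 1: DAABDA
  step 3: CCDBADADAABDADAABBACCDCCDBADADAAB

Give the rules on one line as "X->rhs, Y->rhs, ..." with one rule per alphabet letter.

  step 0 ⇒ step 1: CDC ⇒ DA·AB·DA
    C ↦ DA
    D ↦ AB
    A ↦ CCD  (constrained at step 1)
    B ↦ BA  (constrained at step 1)

A->CCD, B->BA, C->DA, D->AB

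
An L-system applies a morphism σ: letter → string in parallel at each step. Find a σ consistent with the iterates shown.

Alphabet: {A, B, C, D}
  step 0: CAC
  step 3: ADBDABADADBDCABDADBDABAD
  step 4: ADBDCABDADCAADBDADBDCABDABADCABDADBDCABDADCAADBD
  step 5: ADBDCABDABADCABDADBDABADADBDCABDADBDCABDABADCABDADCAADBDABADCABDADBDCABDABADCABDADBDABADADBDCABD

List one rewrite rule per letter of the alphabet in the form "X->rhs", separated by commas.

A->AD, B->CA, C->AB, D->BD

  step 4 ⇒ step 5: ADBDCABDADCAADBDADBDCABDABADCABDADBDCABDADCAADBD ⇒ AD·BD·CA·BD·AB·AD·CA·BD·AD·BD·AB·AD·AD·BD·CA·BD·AD·BD·CA·BD·AB·AD·CA·BD·AD·CA·AD·BD·AB·AD·CA·BD·AD·BD·CA·BD·AB·AD·CA·BD·AD·BD·AB·AD·AD·BD·CA·BD
    A ↦ AD
    B ↦ CA
    C ↦ AB
    D ↦ BD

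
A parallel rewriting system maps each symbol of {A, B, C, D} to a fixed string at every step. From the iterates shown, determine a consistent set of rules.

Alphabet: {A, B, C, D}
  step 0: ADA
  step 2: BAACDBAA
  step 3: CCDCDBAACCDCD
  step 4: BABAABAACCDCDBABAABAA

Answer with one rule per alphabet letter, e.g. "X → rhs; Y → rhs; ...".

A->CD, B->C, C->BA, D->A

  step 3 ⇒ step 4: CCDCDBAACCDCD ⇒ BA·BA·A·BA·A·C·CD·CD·BA·BA·A·BA·A
    A ↦ CD
    B ↦ C
    C ↦ BA
    D ↦ A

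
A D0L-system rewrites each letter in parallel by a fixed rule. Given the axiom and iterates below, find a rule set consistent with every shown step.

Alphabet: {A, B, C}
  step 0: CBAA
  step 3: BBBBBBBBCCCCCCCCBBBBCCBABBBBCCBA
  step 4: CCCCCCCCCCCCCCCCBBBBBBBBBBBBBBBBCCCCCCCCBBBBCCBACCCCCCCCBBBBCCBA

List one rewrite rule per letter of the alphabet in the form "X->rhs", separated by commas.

A->BA, B->CC, C->BB

  step 3 ⇒ step 4: BBBBBBBBCCCCCCCCBBBBCCBABBBBCCBA ⇒ CC·CC·CC·CC·CC·CC·CC·CC·BB·BB·BB·BB·BB·BB·BB·BB·CC·CC·CC·CC·BB·BB·CC·BA·CC·CC·CC·CC·BB·BB·CC·BA
    A ↦ BA
    B ↦ CC
    C ↦ BB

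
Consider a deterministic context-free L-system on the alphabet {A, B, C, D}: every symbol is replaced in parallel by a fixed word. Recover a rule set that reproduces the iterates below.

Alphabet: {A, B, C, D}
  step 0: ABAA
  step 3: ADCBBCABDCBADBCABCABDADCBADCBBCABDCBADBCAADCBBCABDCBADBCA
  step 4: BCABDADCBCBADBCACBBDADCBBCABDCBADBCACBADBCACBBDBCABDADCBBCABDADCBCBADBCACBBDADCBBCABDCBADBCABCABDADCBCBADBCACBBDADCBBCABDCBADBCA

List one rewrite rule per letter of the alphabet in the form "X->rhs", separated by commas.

  step 3 ⇒ step 4: ADCBBCABDCBADBCABCABDADCBADCBBCABDCBADBCAADCBBCABDCBADBCA ⇒ BCA·BD·AD·CB·CB·AD·BCA·CB·BD·AD·CB·BCA·BD·CB·AD·BCA·CB·AD·BCA·CB·BD·BCA·BD·AD·CB·BCA·BD·AD·CB·CB·AD·BCA·CB·BD·AD·CB·BCA·BD·CB·AD·BCA·BCA·BD·AD·CB·CB·AD·BCA·CB·BD·AD·CB·BCA·BD·CB·AD·BCA
    A ↦ BCA
    B ↦ CB
    C ↦ AD
    D ↦ BD

A->BCA, B->CB, C->AD, D->BD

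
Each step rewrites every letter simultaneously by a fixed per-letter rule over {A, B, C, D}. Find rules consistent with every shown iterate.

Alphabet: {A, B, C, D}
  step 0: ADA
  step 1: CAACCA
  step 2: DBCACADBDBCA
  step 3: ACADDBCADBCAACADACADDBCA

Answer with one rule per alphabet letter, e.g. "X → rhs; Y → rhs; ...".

  step 2 ⇒ step 3: DBCACADBDBCA ⇒ AC·AD·DB·CA·DB·CA·AC·AD·AC·AD·DB·CA
    A ↦ CA
    B ↦ AD
    C ↦ DB
    D ↦ AC

A->CA, B->AD, C->DB, D->AC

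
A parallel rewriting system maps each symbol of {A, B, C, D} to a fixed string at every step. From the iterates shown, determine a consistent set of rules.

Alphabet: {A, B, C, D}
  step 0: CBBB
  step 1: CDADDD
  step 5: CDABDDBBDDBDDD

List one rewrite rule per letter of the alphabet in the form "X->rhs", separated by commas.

A->D, B->D, C->CDA, D->B

  step 0 ⇒ step 1: CBBB ⇒ CDA·D·D·D
    B ↦ D
    C ↦ CDA
    A ↦ D  (constrained at step 1)
    D ↦ B  (constrained at step 1)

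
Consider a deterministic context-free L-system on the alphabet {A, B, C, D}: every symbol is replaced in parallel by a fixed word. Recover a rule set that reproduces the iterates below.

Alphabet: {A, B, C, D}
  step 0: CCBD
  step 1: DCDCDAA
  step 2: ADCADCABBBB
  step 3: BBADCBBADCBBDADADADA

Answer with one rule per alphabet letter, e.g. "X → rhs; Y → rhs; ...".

A->BB, B->DA, C->DC, D->A

  step 2 ⇒ step 3: ADCADCABBBB ⇒ BB·A·DC·BB·A·DC·BB·DA·DA·DA·DA
    A ↦ BB
    B ↦ DA
    C ↦ DC
    D ↦ A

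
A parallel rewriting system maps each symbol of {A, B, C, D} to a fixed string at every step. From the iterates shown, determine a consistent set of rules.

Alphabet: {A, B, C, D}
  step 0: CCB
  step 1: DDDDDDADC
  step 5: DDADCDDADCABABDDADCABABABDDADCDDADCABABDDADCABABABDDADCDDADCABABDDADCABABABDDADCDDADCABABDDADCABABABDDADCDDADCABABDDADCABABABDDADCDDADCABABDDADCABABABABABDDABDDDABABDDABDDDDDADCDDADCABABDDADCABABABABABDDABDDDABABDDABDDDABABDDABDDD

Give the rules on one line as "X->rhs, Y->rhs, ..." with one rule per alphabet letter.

A->DD, B->ADC, C->DDD, D->AB

  step 0 ⇒ step 1: CCB ⇒ DDD·DDD·ADC
    B ↦ ADC
    C ↦ DDD
    A ↦ DD  (constrained at step 1)
    D ↦ AB  (constrained at step 1)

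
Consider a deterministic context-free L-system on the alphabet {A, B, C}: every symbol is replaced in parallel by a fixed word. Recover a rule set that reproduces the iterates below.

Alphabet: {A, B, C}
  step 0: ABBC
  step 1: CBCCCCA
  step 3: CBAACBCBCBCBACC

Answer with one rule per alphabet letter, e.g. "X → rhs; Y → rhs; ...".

A->CB, B->CC, C->A

  step 0 ⇒ step 1: ABBC ⇒ CB·CC·CC·A
    A ↦ CB
    B ↦ CC
    C ↦ A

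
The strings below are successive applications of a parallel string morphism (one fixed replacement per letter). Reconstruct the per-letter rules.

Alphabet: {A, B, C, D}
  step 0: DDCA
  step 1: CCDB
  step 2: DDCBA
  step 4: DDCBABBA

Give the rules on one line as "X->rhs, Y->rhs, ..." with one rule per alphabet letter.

  step 1 ⇒ step 2: CCDB ⇒ D·D·C·BA
    B ↦ BA
    C ↦ D
    D ↦ C
  step 0 ⇒ step 1: DDCA ⇒ C·C·D·B
    A ↦ B

A->B, B->BA, C->D, D->C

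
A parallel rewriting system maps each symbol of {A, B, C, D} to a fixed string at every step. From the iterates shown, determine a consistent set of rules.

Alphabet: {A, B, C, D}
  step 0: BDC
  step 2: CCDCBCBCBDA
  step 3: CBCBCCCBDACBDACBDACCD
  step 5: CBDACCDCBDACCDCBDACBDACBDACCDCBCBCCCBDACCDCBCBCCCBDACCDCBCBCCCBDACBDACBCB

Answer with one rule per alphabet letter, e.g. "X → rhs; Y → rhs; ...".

A->D, B->DA, C->CB, D->CC

  step 2 ⇒ step 3: CCDCBCBCBDA ⇒ CB·CB·CC·CB·DA·CB·DA·CB·DA·CC·D
    A ↦ D
    B ↦ DA
    C ↦ CB
    D ↦ CC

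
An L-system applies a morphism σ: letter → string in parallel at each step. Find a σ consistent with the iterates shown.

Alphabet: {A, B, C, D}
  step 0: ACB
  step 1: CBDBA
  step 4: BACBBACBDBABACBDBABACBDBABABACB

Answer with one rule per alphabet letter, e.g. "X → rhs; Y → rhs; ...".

A->CB, B->BA, C->D, D->BA

  step 0 ⇒ step 1: ACB ⇒ CB·D·BA
    A ↦ CB
    B ↦ BA
    C ↦ D
    D ↦ BA  (constrained at step 1)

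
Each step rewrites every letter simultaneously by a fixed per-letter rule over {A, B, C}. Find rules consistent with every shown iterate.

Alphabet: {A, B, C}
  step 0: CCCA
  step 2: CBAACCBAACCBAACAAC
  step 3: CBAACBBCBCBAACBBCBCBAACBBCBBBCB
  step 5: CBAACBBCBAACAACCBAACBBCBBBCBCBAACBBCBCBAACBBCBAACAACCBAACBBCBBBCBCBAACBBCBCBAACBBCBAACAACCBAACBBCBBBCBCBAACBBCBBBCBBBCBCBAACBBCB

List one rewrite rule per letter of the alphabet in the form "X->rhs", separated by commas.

  step 2 ⇒ step 3: CBAACCBAACCBAACAAC ⇒ CB·AAC·B·B·CB·CB·AAC·B·B·CB·CB·AAC·B·B·CB·B·B·CB
    A ↦ B
    B ↦ AAC
    C ↦ CB

A->B, B->AAC, C->CB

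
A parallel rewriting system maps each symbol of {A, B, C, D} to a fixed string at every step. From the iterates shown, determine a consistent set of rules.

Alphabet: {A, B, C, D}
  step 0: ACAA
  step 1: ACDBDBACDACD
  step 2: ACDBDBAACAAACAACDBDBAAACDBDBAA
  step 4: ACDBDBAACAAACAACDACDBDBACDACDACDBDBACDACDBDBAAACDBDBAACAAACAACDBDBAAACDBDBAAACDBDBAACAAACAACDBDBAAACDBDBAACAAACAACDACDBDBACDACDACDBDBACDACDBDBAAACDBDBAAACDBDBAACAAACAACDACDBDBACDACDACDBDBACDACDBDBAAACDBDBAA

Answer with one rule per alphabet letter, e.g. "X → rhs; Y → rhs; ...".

  step 1 ⇒ step 2: ACDBDBACDACD ⇒ ACD·BDB·AA·CA·AA·CA·ACD·BDB·AA·ACD·BDB·AA
    A ↦ ACD
    B ↦ CA
    C ↦ BDB
    D ↦ AA

A->ACD, B->CA, C->BDB, D->AA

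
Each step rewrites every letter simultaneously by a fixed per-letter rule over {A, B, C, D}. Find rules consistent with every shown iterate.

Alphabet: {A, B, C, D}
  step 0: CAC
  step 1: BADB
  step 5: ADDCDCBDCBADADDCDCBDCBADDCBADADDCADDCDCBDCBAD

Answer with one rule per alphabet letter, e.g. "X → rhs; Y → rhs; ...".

  step 0 ⇒ step 1: CAC ⇒ B·AD·B
    A ↦ AD
    C ↦ B
    B ↦ AD  (constrained at step 1)
    D ↦ DC  (constrained at step 1)

A->AD, B->AD, C->B, D->DC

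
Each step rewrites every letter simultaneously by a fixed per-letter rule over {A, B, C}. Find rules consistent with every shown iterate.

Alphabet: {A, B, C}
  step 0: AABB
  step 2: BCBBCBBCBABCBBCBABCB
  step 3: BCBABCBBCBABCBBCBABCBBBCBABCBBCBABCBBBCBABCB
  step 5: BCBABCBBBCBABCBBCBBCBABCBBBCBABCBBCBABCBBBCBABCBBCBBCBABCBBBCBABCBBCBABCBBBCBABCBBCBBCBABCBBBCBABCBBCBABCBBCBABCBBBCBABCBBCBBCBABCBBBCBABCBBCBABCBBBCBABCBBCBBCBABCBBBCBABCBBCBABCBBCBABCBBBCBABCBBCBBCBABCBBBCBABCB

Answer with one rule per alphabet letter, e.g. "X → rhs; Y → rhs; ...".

  step 2 ⇒ step 3: BCBBCBBCBABCBBCBABCB ⇒ BCB·A·BCB·BCB·A·BCB·BCB·A·BCB·B·BCB·A·BCB·BCB·A·BCB·B·BCB·A·BCB
    A ↦ B
    B ↦ BCB
    C ↦ A

A->B, B->BCB, C->A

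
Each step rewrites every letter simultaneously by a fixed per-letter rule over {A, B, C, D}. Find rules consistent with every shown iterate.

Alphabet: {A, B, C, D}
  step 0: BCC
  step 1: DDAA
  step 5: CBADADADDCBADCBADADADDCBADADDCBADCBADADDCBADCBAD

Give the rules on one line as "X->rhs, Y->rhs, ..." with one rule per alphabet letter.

  step 0 ⇒ step 1: BCC ⇒ DD·A·A
    B ↦ DD
    C ↦ A
    A ↦ CB  (constrained at step 1)
    D ↦ AD  (constrained at step 1)

A->CB, B->DD, C->A, D->AD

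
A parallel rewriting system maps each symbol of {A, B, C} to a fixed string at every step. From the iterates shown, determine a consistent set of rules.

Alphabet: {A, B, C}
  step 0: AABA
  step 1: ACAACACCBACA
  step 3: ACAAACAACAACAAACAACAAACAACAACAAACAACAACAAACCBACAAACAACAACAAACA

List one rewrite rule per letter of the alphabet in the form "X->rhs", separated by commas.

A->ACA, B->CCB, C->A

  step 0 ⇒ step 1: AABA ⇒ ACA·ACA·CCB·ACA
    A ↦ ACA
    B ↦ CCB
    C ↦ A  (constrained at step 1)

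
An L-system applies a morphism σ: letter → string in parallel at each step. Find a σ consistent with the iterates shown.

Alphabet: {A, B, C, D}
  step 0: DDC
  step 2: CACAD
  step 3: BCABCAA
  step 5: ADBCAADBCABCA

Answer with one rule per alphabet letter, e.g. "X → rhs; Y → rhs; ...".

  step 2 ⇒ step 3: CACAD ⇒ B·CA·B·CA·A
    A ↦ CA
    C ↦ B
    D ↦ A
    B ↦ D  (constrained at step 3)

A->CA, B->D, C->B, D->A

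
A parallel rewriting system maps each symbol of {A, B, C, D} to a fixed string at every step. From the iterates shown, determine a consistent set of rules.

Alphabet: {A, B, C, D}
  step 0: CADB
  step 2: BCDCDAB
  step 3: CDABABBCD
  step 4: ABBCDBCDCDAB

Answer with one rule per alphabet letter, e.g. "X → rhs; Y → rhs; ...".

A->B, B->CD, C->A, D->B

  step 3 ⇒ step 4: CDABABBCD ⇒ A·B·B·CD·B·CD·CD·A·B
    A ↦ B
    B ↦ CD
    C ↦ A
    D ↦ B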